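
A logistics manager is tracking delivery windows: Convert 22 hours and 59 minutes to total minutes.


Hours: 22
Extra minutes: 59
Minutes per hour: 60
Hours to minutes: 22 x 60 = 1320
Total: 1320 + 59 = 1379

1379


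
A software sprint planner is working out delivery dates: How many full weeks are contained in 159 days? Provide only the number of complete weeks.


Total days: 159
Days per week: 7
Division: 159 / 7 = 22 remainder 5
Complete weeks: 22
Remaining days: 5

22


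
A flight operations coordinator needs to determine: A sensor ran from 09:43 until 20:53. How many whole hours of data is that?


Start: 09:43
End: 20:53
Hour difference: 20 - 9 = 11 hours
Minute difference: 53 - 43 = 10 minutes
Total minutes: 670
Complete hours: 670 / 60 = 11 (remainder 10)

11


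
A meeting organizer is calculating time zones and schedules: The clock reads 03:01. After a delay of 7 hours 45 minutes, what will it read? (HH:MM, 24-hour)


Start time: 03:01
Adding: 7 hours 45 minutes
Minutes: 1 + 45 = 46
Hours: 3 + 7 + 0 = 10
Result: 10:46

10:46


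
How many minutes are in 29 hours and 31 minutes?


Hours: 29
Minutes: 31
Convert hours to minutes: 29 x 60 = 1740
Add remaining minutes: 1740 + 31 = 1771

1771


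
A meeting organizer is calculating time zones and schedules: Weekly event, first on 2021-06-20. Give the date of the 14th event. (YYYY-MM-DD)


First occurrence: 2021-06-20 (occurrence 1)
Each occurrence is 7 days after the previous.
Occurrence 14 is 13 weeks after the first.
13 weeks = 91 days
2021-06-20 + 91 days = 2021-09-19

2021-09-19


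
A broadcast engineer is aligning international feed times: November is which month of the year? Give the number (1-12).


Calendar month order:
10. October
11. November <--
12. December
November is month number 11

11


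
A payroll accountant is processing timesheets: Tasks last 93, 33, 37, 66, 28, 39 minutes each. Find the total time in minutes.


Durations: 93, 33, 37, 66, 28, 39
Running sum: 93
+ 33 = 126
+ 37 = 163
+ 66 = 229
+ 28 = 257
+ 39 = 296
Total duration: 296 minutes
That is 4 hours and 56 minutes

296


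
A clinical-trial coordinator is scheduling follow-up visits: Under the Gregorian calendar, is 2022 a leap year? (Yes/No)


Year: 2022
Divisible by 4? 2022 / 4 = 505.5 -> No
Not divisible by 4, so NOT a leap year

No


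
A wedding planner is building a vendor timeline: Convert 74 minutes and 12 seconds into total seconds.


Minutes: 74
Seconds: 12
Convert minutes to seconds: 74 x 60 = 4440
Add remaining seconds: 4440 + 12 = 4452

4452


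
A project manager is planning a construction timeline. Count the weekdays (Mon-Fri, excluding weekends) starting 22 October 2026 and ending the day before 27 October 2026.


Start: 2026-10-22 (Thursday)
End (exclusive): 2026-10-27 (Tuesday)
Total calendar days: 5
Full weeks: 5 // 7 = 0 -> 0 weekdays
Remaining 5 days starting on Thursday:
  Thu(w), Fri(w), Sat(-), Sun(-), Mon(w) -> 3 weekdays
Total business days: 0 + 3 = 3

3


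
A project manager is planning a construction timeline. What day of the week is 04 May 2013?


Date: 2013-05-04
January 1, 2013 is a Tuesday
Day of year: 124
Offset from Jan 1: 123 days
123 mod 7 = 4
Result: Saturday

Saturday


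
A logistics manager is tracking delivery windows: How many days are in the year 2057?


Year: 2057
Check leap year rules:
Divisible by 4? No
2057 is not a leap year
Days: 365

365


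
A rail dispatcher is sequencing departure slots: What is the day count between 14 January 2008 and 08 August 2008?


Start date: 2008-01-14
End date: 2008-08-08
Jan 2008: +18 days
Feb 2008: +29 days
Mar 2008: +31 days
... (5 more months)
Total: 207 days

207


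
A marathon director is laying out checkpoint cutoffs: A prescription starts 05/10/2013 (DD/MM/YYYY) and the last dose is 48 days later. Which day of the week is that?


Start: 2013-10-05 (Saturday)
Step 1 - find target date: add 48 days
  2013-10-05 + 48 days = 2013-11-22
Step 2 - day of week:
  48 mod 7 = 6
  Saturday + 6 days -> Friday
Result: Friday (2013-11-22)

Friday


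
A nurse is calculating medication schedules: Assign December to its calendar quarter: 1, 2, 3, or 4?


Month: December (month 12)
Q1: January-March (months 1-3)
Q2: April-June (months 4-6)
Q3: July-September (months 7-9)
Q4: October-December (months 10-12)
Month 12 falls in Q4

4


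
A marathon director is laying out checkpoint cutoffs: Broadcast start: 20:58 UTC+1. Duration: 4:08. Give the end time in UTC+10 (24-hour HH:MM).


Start: 20:58 in UTC+1
Step 1 - add duration:
  minutes: 58 + 8 = 66 (carry 1h)
  hours: 20 + 4 + 1 = 25
  end in UTC+1: 01:06
Step 2 - convert UTC+1 -> UTC+10:
  offset difference: 10 - (1) = 9 hours
  1 + (9) = 10 -> mod 24 = 10
Result: 10:06 in UTC+10

10:06


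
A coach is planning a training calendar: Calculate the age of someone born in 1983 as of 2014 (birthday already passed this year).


Birth year: 1983
Current year: 2014
Age = current year - birth year
Age = 2014 - 1983 = 31

31


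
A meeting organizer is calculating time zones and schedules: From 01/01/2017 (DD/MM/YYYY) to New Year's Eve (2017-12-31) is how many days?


Start: January 01, 2017
End: December 31, 2017
Days left in January: 30
February: 28
March: 31
April: 30
May: 31
... plus remaining months
Sum of remaining months: 334
Total: 30 + 334 = 364

364


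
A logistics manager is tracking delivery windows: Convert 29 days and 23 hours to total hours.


Days: 29
Extra hours: 23
Hours per day: 24
Days to hours: 29 x 24 = 696
Total: 696 + 23 = 719

719


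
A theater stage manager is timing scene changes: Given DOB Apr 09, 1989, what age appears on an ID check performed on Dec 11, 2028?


Birth: 1989-04-09
Reference: 2028-12-11
Year difference: 2028 - 1989 = 39
Has birthday (04-09) occurred by 12-11? Yes
Age in full years: 39

39


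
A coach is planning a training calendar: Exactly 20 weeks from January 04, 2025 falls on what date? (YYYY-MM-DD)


Start: 2025-01-04
Weeks to add: 20
Convert to days: 20 x 7 = 140 days
Add 140 days to 2025-01-04
Result: 2025-05-24

2025-05-24


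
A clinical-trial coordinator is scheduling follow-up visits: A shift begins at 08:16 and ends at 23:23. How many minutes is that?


Start time: 08:16 = 496 minutes from midnight
End time: 23:23 = 1403 minutes from midnight
Difference: 1403 - 496 = 907 minutes
That is 15 hours and 7 minutes

907


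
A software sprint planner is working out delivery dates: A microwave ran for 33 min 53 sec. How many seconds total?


Minutes: 33
Extra seconds: 53
Seconds per minute: 60
Minutes to seconds: 33 x 60 = 1980
Total: 1980 + 53 = 2033

2033


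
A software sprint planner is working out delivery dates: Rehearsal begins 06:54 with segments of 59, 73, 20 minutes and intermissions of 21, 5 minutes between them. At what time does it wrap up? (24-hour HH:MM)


Start: 06:54 = 414 min from midnight
  after task 1 (59 min): 07:53
  after break (21 min): 08:14
  after task 2 (73 min): 09:27
  after break (5 min): 09:32
  after task 3 (20 min): 09:52
Total elapsed: 178 minutes
End time: 09:52

09:52


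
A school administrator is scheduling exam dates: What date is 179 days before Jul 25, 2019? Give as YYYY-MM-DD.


Start: 2019-07-25
Subtracting 179 days
Days already passed in July: 25
After going back through July: 154 more days to subtract
June 2019: 30 days, 124 remaining
May 2019: 31 days, 93 remaining
April 2019: 30 days, 63 remaining
March 2019: 31 days, 32 remaining
Result: 2019-01-27

2019-01-27


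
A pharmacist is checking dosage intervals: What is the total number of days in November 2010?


Month: November
Year: 2010
November is a 30-day month
Total: 30 days

30


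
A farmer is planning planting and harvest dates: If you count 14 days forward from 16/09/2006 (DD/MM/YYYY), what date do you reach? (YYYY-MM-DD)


Start: 2006-09-16
Adding 14 days
Days remaining in September: 14
Result: 2006-09-30

2006-09-30


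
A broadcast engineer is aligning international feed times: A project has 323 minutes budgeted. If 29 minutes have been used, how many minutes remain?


Total budget: 323 minutes
Time used: 29 minutes
Remaining: 323 - 29 = 294 minutes
Percent used: 9.0%
Percent remaining: 91.0%

294


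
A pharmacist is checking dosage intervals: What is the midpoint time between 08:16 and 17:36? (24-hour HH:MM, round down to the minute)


Start time: 08:16 = 496 minutes from midnight
End time: 17:36 = 1056 minutes from midnight
Sum: 496 + 1056 = 1552
Midpoint: 1552 / 2 = 776 minutes
Convert: 776 / 60 = 12 hours, 56 minutes
Result: 12:56

12:56


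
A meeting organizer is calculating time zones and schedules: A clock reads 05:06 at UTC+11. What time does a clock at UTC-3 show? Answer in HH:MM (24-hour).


Local time: 05:06 at UTC+11 (offset 11h)
Target zone: UTC-3 (offset -3h)
Difference: -3 - (11) = -14 hours
Calculation: 5 + (-14) = -9
Wraparound: (-9) mod 24 = 15
Result: 15:06

15:06


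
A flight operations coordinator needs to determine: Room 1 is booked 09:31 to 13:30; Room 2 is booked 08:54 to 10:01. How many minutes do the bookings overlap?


Interval A: [571, 810] minutes from midnight
Interval B: [534, 601] minutes from midnight
Overlap start = max(571, 534) = 571
Overlap end = min(810, 601) = 601
Overlap = 601 - 571 = 30 minutes

30


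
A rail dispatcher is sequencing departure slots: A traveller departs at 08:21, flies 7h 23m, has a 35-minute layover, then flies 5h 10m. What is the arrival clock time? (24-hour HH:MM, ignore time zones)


Depart: 08:21
Leg 1: +443 min -> 15:44
Layover: +35 min -> 16:19
Leg 2: +310 min -> 21:29
Total travel: 788 minutes = 13h 8m
Arrival: 21:29

21:29


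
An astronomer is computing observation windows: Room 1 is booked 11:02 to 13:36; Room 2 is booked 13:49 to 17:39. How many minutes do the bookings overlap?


Interval A: [662, 816] minutes from midnight
Interval B: [829, 1059] minutes from midnight
Overlap start = max(662, 829) = 829
Overlap end = min(816, 1059) = 816
End <= start, so the intervals do not overlap: 0 minutes

0


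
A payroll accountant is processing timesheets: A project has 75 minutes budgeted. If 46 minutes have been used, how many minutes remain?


Total budget: 75 minutes
Time used: 46 minutes
Remaining: 75 - 46 = 29 minutes
Percent used: 61.3%
Percent remaining: 38.7%

29


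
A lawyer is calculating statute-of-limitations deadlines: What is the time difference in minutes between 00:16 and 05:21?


Start time: 00:16 = 16 minutes from midnight
End time: 05:21 = 321 minutes from midnight
Difference: 321 - 16 = 305 minutes
That is 5 hours and 5 minutes

305


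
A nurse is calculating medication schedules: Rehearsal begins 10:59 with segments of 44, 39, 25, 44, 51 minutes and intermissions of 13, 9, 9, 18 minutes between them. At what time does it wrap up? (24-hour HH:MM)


Start: 10:59 = 659 min from midnight
  after task 1 (44 min): 11:43
  after break (13 min): 11:56
  after task 2 (39 min): 12:35
  after break (9 min): 12:44
  after task 3 (25 min): 13:09
  after break (9 min): 13:18
  after task 4 (44 min): 14:02
  after break (18 min): 14:20
  after task 5 (51 min): 15:11
Total elapsed: 252 minutes
End time: 15:11

15:11


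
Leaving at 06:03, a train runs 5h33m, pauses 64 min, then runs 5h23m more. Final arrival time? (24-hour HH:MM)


Depart: 06:03
Leg 1: +333 min -> 11:36
Layover: +64 min -> 12:40
Leg 2: +323 min -> 18:03
Total travel: 720 minutes = 12h 0m
Arrival: 18:03

18:03


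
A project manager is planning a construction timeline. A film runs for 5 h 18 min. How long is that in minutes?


Hours: 5
Minutes: 18
Convert hours to minutes: 5 x 60 = 300
Add remaining minutes: 300 + 18 = 318

318


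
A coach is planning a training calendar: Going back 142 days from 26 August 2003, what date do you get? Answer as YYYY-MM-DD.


Start: 2003-08-26
Subtracting 142 days
Days already passed in August: 26
After going back through August: 116 more days to subtract
July 2003: 31 days, 85 remaining
June 2003: 30 days, 55 remaining
May 2003: 31 days, 24 remaining
April 2003 has 30 days, need 24
Result: 2003-04-06

2003-04-06


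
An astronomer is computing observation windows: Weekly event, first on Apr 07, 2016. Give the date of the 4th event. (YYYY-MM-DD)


First occurrence: 2016-04-07 (occurrence 1)
Each occurrence is 7 days after the previous.
Occurrence 4 is 3 weeks after the first.
3 weeks = 21 days
2016-04-07 + 21 days = 2016-04-28

2016-04-28


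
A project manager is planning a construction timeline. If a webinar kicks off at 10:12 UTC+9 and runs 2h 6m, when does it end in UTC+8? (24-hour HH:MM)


Start: 10:12 in UTC+9
Step 1 - add duration:
  minutes: 12 + 6 = 18
  hours: 10 + 2 + 0 = 12
  end in UTC+9: 12:18
Step 2 - convert UTC+9 -> UTC+8:
  offset difference: 8 - (9) = -1 hours
  12 + (-1) = 11 -> mod 24 = 11
Result: 11:18 in UTC+8

11:18


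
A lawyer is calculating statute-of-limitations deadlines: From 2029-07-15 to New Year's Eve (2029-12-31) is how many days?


Start: July 15, 2029
End: December 31, 2029
Days left in July: 16
August: 31
September: 30
October: 31
November: 30
... plus remaining months
Sum of remaining months: 153
Total: 16 + 153 = 169

169


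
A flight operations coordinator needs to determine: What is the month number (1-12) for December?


Calendar month order:
11. November
12. December <--
December is month number 12

12


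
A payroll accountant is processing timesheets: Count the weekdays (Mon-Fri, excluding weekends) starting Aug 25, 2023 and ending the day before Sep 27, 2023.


Start: 2023-08-25 (Friday)
End (exclusive): 2023-09-27 (Wednesday)
Total calendar days: 33
Full weeks: 33 // 7 = 4 -> 20 weekdays
Remaining 5 days starting on Friday:
  Fri(w), Sat(-), Sun(-), Mon(w), Tue(w) -> 3 weekdays
Total business days: 20 + 3 = 23

23


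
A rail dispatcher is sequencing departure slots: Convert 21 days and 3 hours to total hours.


Days: 21
Extra hours: 3
Hours per day: 24
Days to hours: 21 x 24 = 504
Total: 504 + 3 = 507

507


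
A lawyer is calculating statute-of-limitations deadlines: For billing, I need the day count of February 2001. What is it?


Month: February
Year: 2001
2001 is not a leap year
February has 28 days
Total: 28 days

28


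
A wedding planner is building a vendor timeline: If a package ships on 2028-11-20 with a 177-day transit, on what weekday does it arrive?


Start: 2028-11-20 (Monday)
Step 1 - find target date: add 177 days
  2028-11-20 + 177 days = 2029-05-16
Step 2 - day of week:
  177 mod 7 = 2
  Monday + 2 days -> Wednesday
Result: Wednesday (2029-05-16)

Wednesday


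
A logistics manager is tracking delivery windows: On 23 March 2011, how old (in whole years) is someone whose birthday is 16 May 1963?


Birth: 1963-05-16
Reference: 2011-03-23
Year difference: 2011 - 1963 = 48
Has birthday (05-16) occurred by 03-23? No
Birthday not yet reached this year -> subtract 1
Age in full years: 47

47


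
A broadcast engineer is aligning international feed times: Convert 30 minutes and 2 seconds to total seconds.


Minutes: 30
Extra seconds: 2
Seconds per minute: 60
Minutes to seconds: 30 x 60 = 1800
Total: 1800 + 2 = 1802

1802


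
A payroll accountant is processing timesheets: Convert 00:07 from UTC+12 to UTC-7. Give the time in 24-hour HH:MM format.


Local time: 00:07 at UTC+12 (offset 12h)
Target zone: UTC-7 (offset -7h)
Difference: -7 - (12) = -19 hours
Calculation: 0 + (-19) = -19
Wraparound: (-19) mod 24 = 5
Result: 05:07

05:07


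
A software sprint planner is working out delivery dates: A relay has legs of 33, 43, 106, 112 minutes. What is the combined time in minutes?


Durations: 33, 43, 106, 112
Running sum: 33
+ 43 = 76
+ 106 = 182
+ 112 = 294
Total duration: 294 minutes
That is 4 hours and 54 minutes

294


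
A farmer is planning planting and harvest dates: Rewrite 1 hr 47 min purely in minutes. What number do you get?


Hours: 1
Extra minutes: 47
Minutes per hour: 60
Hours to minutes: 1 x 60 = 60
Total: 60 + 47 = 107

107


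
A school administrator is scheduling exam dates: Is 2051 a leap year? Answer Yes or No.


Year: 2051
Divisible by 4? 2051 / 4 = 512.75 -> No
Not divisible by 4, so NOT a leap year

No


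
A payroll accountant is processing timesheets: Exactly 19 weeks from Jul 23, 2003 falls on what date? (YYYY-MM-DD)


Start: 2003-07-23
Weeks to add: 19
Convert to days: 19 x 7 = 133 days
Add 133 days to 2003-07-23
Result: 2003-12-03

2003-12-03


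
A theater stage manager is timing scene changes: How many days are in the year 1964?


Year: 1964
Check leap year rules:
Divisible by 4? Yes
Divisible by 100? No
1964 is a leap year
Days: 366

366


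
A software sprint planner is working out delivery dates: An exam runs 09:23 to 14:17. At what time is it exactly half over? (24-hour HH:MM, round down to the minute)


Start time: 09:23 = 563 minutes from midnight
End time: 14:17 = 857 minutes from midnight
Sum: 563 + 857 = 1420
Midpoint: 1420 / 2 = 710 minutes
Convert: 710 / 60 = 11 hours, 50 minutes
Result: 11:50

11:50


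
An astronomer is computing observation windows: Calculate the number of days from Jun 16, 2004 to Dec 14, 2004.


Start date: 2004-06-16
End date: 2004-12-14
Jun 2004: +15 days
Jul 2004: +31 days
Aug 2004: +31 days
... (4 more months)
Total: 181 days

181


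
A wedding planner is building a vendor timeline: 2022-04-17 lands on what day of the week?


Date: 2022-04-17
January 1, 2022 is a Saturday
Day of year: 107
Offset from Jan 1: 106 days
106 mod 7 = 1
Result: Sunday

Sunday


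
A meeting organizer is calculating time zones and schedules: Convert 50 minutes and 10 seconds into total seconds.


Minutes: 50
Seconds: 10
Convert minutes to seconds: 50 x 60 = 3000
Add remaining seconds: 3000 + 10 = 3010

3010


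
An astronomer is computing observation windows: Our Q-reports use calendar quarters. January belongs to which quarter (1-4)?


Month: January (month 1)
Q1: January-March (months 1-3)
Q2: April-June (months 4-6)
Q3: July-September (months 7-9)
Q4: October-December (months 10-12)
Month 1 falls in Q1

1


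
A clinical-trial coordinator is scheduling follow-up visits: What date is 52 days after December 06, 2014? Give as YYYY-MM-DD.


Start: 2014-12-06
Adding 52 days
Days remaining in December: 25
After December: 27 days still to add
January 2015 has 31 days, need 27
Result: 2015-01-27

2015-01-27


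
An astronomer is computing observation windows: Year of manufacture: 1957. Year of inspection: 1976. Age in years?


Birth year: 1957
Current year: 1976
Age = current year - birth year
Age = 1976 - 1957 = 19

19


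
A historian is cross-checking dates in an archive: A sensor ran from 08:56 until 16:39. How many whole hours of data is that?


Start: 08:56
End: 16:39
Hour difference: 16 - 8 = 8 hours
Minute difference: 39 - 56 = -17 minutes
Total minutes: 463
Complete hours: 463 / 60 = 7 (remainder 43)

7


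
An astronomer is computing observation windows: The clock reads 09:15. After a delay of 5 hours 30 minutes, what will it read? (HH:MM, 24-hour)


Start time: 09:15
Adding: 5 hours 30 minutes
Minutes: 15 + 30 = 45
Hours: 9 + 5 + 0 = 14
Result: 14:45

14:45


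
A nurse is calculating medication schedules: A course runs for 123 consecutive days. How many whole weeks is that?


Total days: 123
Days per week: 7
Division: 123 / 7 = 17 remainder 4
Complete weeks: 17
Remaining days: 4

17


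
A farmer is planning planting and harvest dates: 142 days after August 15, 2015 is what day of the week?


Start: 2015-08-15 (Saturday)
Step 1 - find target date: add 142 days
  2015-08-15 + 142 days = 2016-01-04
Step 2 - day of week:
  142 mod 7 = 2
  Saturday + 2 days -> Monday
Result: Monday (2016-01-04)

Monday


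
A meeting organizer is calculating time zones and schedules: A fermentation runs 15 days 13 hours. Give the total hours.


Days: 15
Extra hours: 13
Hours per day: 24
Days to hours: 15 x 24 = 360
Total: 360 + 13 = 373

373


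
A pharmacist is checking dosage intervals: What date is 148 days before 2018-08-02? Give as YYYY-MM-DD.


Start: 2018-08-02
Subtracting 148 days
Days already passed in August: 2
After going back through August: 146 more days to subtract
July 2018: 31 days, 115 remaining
June 2018: 30 days, 85 remaining
May 2018: 31 days, 54 remaining
April 2018: 30 days, 24 remaining
Result: 2018-03-07

2018-03-07


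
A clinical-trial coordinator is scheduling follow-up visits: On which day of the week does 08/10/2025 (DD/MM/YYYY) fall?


Date: 2025-10-08
January 1, 2025 is a Wednesday
Day of year: 281
Offset from Jan 1: 280 days
280 mod 7 = 0
Result: Wednesday

Wednesday


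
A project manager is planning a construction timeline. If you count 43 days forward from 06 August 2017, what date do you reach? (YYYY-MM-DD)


Start: 2017-08-06
Adding 43 days
Days remaining in August: 25
After August: 18 days still to add
September 2017 has 30 days, need 18
Result: 2017-09-18

2017-09-18


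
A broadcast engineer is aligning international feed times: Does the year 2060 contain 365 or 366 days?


Year: 2060
Check leap year rules:
Divisible by 4? Yes
Divisible by 100? No
2060 is a leap year
Days: 366

366


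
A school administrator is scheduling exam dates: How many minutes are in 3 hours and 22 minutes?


Hours: 3
Extra minutes: 22
Minutes per hour: 60
Hours to minutes: 3 x 60 = 180
Total: 180 + 22 = 202

202


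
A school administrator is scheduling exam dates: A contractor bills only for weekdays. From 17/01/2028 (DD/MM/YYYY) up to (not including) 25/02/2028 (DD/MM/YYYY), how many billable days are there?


Start: 2028-01-17 (Monday)
End (exclusive): 2028-02-25 (Friday)
Total calendar days: 39
Full weeks: 39 // 7 = 5 -> 25 weekdays
Remaining 4 days starting on Monday:
  Mon(w), Tue(w), Wed(w), Thu(w) -> 4 weekdays
Total business days: 25 + 4 = 29

29


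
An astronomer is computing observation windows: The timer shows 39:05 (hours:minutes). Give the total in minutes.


Hours: 39
Minutes: 5
Convert hours to minutes: 39 x 60 = 2340
Add remaining minutes: 2340 + 5 = 2345

2345


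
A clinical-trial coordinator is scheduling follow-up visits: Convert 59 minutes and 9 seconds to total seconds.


Minutes: 59
Extra seconds: 9
Seconds per minute: 60
Minutes to seconds: 59 x 60 = 3540
Total: 3540 + 9 = 3549

3549


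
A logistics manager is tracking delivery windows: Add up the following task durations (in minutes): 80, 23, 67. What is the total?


Durations: 80, 23, 67
Running sum: 80
+ 23 = 103
+ 67 = 170
Total duration: 170 minutes
That is 2 hours and 50 minutes

170


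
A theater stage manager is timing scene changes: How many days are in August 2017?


Month: August
Year: 2017
August is a 31-day month
Total: 31 days

31


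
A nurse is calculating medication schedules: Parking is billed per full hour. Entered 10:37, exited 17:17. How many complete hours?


Start: 10:37
End: 17:17
Hour difference: 17 - 10 = 7 hours
Minute difference: 17 - 37 = -20 minutes
Total minutes: 400
Complete hours: 400 / 60 = 6 (remainder 40)

6


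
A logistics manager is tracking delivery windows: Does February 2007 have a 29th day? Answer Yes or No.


Year: 2007
Divisible by 4? 2007 / 4 = 501.75 -> No
Not divisible by 4, so NOT a leap year

No


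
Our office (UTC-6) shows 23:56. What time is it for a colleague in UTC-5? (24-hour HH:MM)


Local time: 23:56 at UTC-6 (offset -6h)
Target zone: UTC-5 (offset -5h)
Difference: -5 - (-6) = 1 hours
Calculation: 23 + (1) = 24
Wraparound: (24) mod 24 = 0
Result: 00:56

00:56


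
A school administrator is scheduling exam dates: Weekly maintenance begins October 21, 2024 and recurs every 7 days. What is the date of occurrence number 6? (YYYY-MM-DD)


First occurrence: 2024-10-21 (occurrence 1)
Each occurrence is 7 days after the previous.
Occurrence 6 is 5 weeks after the first.
5 weeks = 35 days
2024-10-21 + 35 days = 2024-11-25

2024-11-25


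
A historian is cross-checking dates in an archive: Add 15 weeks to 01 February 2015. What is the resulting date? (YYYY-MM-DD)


Start: 2015-02-01
Weeks to add: 15
Convert to days: 15 x 7 = 105 days
Add 105 days to 2015-02-01
Result: 2015-05-17

2015-05-17


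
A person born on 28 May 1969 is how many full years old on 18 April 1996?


Birth: 1969-05-28
Reference: 1996-04-18
Year difference: 1996 - 1969 = 27
Has birthday (05-28) occurred by 04-18? No
Birthday not yet reached this year -> subtract 1
Age in full years: 26

26


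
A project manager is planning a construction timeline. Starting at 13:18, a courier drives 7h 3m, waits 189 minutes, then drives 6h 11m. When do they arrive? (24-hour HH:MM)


Depart: 13:18
Leg 1: +423 min -> 20:21
Layover: +189 min -> 23:30
Leg 2: +371 min -> 05:41
Total travel: 983 minutes = 16h 23m
Arrival: 05:41

05:41


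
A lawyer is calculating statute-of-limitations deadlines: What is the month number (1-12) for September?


Calendar month order:
8. August
9. September <--
10. October
September is month number 9

9


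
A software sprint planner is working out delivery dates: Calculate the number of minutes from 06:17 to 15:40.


Start time: 06:17 = 377 minutes from midnight
End time: 15:40 = 940 minutes from midnight
Difference: 940 - 377 = 563 minutes
That is 9 hours and 23 minutes

563


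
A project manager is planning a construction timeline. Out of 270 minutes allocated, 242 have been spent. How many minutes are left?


Total budget: 270 minutes
Time used: 242 minutes
Remaining: 270 - 242 = 28 minutes
Percent used: 89.6%
Percent remaining: 10.4%

28


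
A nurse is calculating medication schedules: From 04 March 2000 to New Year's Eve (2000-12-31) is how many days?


Start: March 04, 2000
End: December 31, 2000
Days left in March: 27
April: 30
May: 31
June: 30
July: 31
... plus remaining months
Sum of remaining months: 275
Total: 27 + 275 = 302

302


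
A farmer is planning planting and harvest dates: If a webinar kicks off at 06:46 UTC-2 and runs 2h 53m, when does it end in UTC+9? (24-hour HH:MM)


Start: 06:46 in UTC-2
Step 1 - add duration:
  minutes: 46 + 53 = 99 (carry 1h)
  hours: 6 + 2 + 1 = 9
  end in UTC-2: 09:39
Step 2 - convert UTC-2 -> UTC+9:
  offset difference: 9 - (-2) = 11 hours
  9 + (11) = 20 -> mod 24 = 20
Result: 20:39 in UTC+9

20:39


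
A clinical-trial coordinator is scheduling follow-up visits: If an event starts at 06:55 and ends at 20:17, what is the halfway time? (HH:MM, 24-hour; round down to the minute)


Start time: 06:55 = 415 minutes from midnight
End time: 20:17 = 1217 minutes from midnight
Sum: 415 + 1217 = 1632
Midpoint: 1632 / 2 = 816 minutes
Convert: 816 / 60 = 13 hours, 36 minutes
Result: 13:36

13:36


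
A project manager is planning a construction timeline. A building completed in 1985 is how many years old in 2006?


Birth year: 1985
Current year: 2006
Age = current year - birth year
Age = 2006 - 1985 = 21

21


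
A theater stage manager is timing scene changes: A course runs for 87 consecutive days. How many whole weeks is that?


Total days: 87
Days per week: 7
Division: 87 / 7 = 12 remainder 3
Complete weeks: 12
Remaining days: 3

12


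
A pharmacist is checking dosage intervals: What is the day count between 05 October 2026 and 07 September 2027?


Start date: 2026-10-05
End date: 2027-09-07
Oct 2026: +27 days
Nov 2026: +30 days
Dec 2026: +31 days
... (9 more months)
Total: 337 days

337


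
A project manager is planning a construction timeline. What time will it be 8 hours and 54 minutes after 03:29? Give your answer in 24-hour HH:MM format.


Start time: 03:29
Adding: 8 hours 54 minutes
Minutes: 29 + 54 = 83
Minute overflow: 83 >= 60, so carry 1 hour, minutes = 23
Hours: 3 + 8 + 1 = 12
Result: 12:23

12:23


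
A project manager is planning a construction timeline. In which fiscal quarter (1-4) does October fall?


Month: October (month 10)
Q1: January-March (months 1-3)
Q2: April-June (months 4-6)
Q3: July-September (months 7-9)
Q4: October-December (months 10-12)
Month 10 falls in Q4

4


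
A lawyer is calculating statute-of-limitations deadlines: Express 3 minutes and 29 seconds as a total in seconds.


Minutes: 3
Seconds: 29
Convert minutes to seconds: 3 x 60 = 180
Add remaining seconds: 180 + 29 = 209

209


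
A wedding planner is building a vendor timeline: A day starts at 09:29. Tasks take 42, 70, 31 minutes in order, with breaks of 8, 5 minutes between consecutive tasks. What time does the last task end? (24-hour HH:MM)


Start: 09:29 = 569 min from midnight
  after task 1 (42 min): 10:11
  after break (8 min): 10:19
  after task 2 (70 min): 11:29
  after break (5 min): 11:34
  after task 3 (31 min): 12:05
Total elapsed: 156 minutes
End time: 12:05

12:05


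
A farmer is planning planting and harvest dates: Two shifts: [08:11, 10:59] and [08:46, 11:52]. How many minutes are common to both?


Interval A: [491, 659] minutes from midnight
Interval B: [526, 712] minutes from midnight
Overlap start = max(491, 526) = 526
Overlap end = min(659, 712) = 659
Overlap = 659 - 526 = 133 minutes

133


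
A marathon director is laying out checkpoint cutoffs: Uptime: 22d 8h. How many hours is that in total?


Days: 22
Extra hours: 8
Hours per day: 24
Days to hours: 22 x 24 = 528
Total: 528 + 8 = 536

536


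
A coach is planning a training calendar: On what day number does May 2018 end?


Month: May
Year: 2018
May is a 31-day month
Total: 31 days

31


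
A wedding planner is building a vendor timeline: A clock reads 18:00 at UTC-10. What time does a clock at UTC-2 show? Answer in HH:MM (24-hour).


Local time: 18:00 at UTC-10 (offset -10h)
Target zone: UTC-2 (offset -2h)
Difference: -2 - (-10) = 8 hours
Calculation: 18 + (8) = 26
Wraparound: (26) mod 24 = 2
Result: 02:00

02:00


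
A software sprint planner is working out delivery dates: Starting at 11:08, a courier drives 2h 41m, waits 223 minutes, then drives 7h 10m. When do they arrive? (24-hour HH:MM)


Depart: 11:08
Leg 1: +161 min -> 13:49
Layover: +223 min -> 17:32
Leg 2: +430 min -> 00:42
Total travel: 814 minutes = 13h 34m
Arrival: 00:42

00:42


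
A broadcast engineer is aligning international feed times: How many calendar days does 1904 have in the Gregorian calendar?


Year: 1904
Check leap year rules:
Divisible by 4? Yes
Divisible by 100? No
1904 is a leap year
Days: 366

366


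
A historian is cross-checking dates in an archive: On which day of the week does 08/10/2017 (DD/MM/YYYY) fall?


Date: 2017-10-08
January 1, 2017 is a Sunday
Day of year: 281
Offset from Jan 1: 280 days
280 mod 7 = 0
Result: Sunday

Sunday


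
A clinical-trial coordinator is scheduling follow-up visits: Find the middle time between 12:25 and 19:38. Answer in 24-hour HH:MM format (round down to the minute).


Start time: 12:25 = 745 minutes from midnight
End time: 19:38 = 1178 minutes from midnight
Sum: 745 + 1178 = 1923
Midpoint: 1923 / 2 = 961 minutes
Convert: 961 / 60 = 16 hours, 1 minutes
Result: 16:01

16:01


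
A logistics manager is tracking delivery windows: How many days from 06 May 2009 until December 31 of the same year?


Start: May 06, 2009
End: December 31, 2009
Days left in May: 25
June: 30
July: 31
August: 31
September: 30
... plus remaining months
Sum of remaining months: 214
Total: 25 + 214 = 239

239


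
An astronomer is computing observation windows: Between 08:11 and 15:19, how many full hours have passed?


Start: 08:11
End: 15:19
Hour difference: 15 - 8 = 7 hours
Minute difference: 19 - 11 = 8 minutes
Total minutes: 428
Complete hours: 428 / 60 = 7 (remainder 8)

7


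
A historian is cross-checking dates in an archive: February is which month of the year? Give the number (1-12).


Calendar month order:
1. January
2. February <--
3. March
February is month number 2

2


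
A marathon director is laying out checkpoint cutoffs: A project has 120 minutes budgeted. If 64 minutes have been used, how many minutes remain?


Total budget: 120 minutes
Time used: 64 minutes
Remaining: 120 - 64 = 56 minutes
Percent used: 53.3%
Percent remaining: 46.7%

56


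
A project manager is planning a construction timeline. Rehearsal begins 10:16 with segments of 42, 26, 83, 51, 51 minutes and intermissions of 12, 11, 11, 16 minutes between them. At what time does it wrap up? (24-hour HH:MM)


Start: 10:16 = 616 min from midnight
  after task 1 (42 min): 10:58
  after break (12 min): 11:10
  after task 2 (26 min): 11:36
  after break (11 min): 11:47
  after task 3 (83 min): 13:10
  after break (11 min): 13:21
  after task 4 (51 min): 14:12
  after break (16 min): 14:28
  after task 5 (51 min): 15:19
Total elapsed: 303 minutes
End time: 15:19

15:19


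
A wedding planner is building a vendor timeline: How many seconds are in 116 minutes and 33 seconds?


Minutes: 116
Extra seconds: 33
Seconds per minute: 60
Minutes to seconds: 116 x 60 = 6960
Total: 6960 + 33 = 6993

6993


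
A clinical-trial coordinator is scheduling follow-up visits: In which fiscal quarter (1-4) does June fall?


Month: June (month 6)
Q1: January-March (months 1-3)
Q2: April-June (months 4-6)
Q3: July-September (months 7-9)
Q4: October-December (months 10-12)
Month 6 falls in Q2

2


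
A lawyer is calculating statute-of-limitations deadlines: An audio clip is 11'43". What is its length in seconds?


Minutes: 11
Seconds: 43
Convert minutes to seconds: 11 x 60 = 660
Add remaining seconds: 660 + 43 = 703

703


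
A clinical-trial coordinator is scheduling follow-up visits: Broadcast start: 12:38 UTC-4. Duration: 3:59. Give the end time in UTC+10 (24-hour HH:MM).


Start: 12:38 in UTC-4
Step 1 - add duration:
  minutes: 38 + 59 = 97 (carry 1h)
  hours: 12 + 3 + 1 = 16
  end in UTC-4: 16:37
Step 2 - convert UTC-4 -> UTC+10:
  offset difference: 10 - (-4) = 14 hours
  16 + (14) = 30 -> mod 24 = 6
Result: 06:37 in UTC+10

06:37


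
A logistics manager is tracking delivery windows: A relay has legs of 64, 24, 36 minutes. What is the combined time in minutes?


Durations: 64, 24, 36
Running sum: 64
+ 24 = 88
+ 36 = 124
Total duration: 124 minutes
That is 2 hours and 4 minutes

124


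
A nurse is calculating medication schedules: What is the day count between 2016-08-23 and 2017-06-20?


Start date: 2016-08-23
End date: 2017-06-20
Aug 2016: +9 days
Sep 2016: +30 days
Oct 2016: +31 days
... (8 more months)
Total: 301 days

301


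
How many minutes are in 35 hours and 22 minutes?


Hours: 35
Minutes: 22
Convert hours to minutes: 35 x 60 = 2100
Add remaining minutes: 2100 + 22 = 2122

2122


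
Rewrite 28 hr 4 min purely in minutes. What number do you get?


Hours: 28
Extra minutes: 4
Minutes per hour: 60
Hours to minutes: 28 x 60 = 1680
Total: 1680 + 4 = 1684

1684


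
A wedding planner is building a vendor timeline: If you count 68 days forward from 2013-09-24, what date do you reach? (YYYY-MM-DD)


Start: 2013-09-24
Adding 68 days
Days remaining in September: 6
After September: 62 days still to add
October 2013: 31 days, 31 remaining
November 2013: 30 days, 1 remaining
December 2013 has 31 days, need 1
Result: 2013-12-01

2013-12-01


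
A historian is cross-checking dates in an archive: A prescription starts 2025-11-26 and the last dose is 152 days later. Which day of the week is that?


Start: 2025-11-26 (Wednesday)
Step 1 - find target date: add 152 days
  2025-11-26 + 152 days = 2026-04-27
Step 2 - day of week:
  152 mod 7 = 5
  Wednesday + 5 days -> Monday
Result: Monday (2026-04-27)

Monday


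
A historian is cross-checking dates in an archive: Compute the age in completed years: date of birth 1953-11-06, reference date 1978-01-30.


Birth: 1953-11-06
Reference: 1978-01-30
Year difference: 1978 - 1953 = 25
Has birthday (11-06) occurred by 01-30? No
Birthday not yet reached this year -> subtract 1
Age in full years: 24

24


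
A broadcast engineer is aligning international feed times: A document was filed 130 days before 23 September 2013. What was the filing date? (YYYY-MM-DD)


Start: 2013-09-23
Subtracting 130 days
Days already passed in September: 23
After going back through September: 107 more days to subtract
August 2013: 31 days, 76 remaining
July 2013: 31 days, 45 remaining
June 2013: 30 days, 15 remaining
May 2013 has 31 days, need 15
Result: 2013-05-16

2013-05-16


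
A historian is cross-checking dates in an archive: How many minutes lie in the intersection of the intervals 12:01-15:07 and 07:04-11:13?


Interval A: [721, 907] minutes from midnight
Interval B: [424, 673] minutes from midnight
Overlap start = max(721, 424) = 721
Overlap end = min(907, 673) = 673
End <= start, so the intervals do not overlap: 0 minutes

0


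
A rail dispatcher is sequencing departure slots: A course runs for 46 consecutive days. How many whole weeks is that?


Total days: 46
Days per week: 7
Division: 46 / 7 = 6 remainder 4
Complete weeks: 6
Remaining days: 4

6


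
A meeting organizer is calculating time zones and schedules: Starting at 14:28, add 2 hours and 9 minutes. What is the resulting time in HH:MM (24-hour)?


Start time: 14:28
Adding: 2 hours 9 minutes
Minutes: 28 + 9 = 37
Hours: 14 + 2 + 0 = 16
Result: 16:37

16:37


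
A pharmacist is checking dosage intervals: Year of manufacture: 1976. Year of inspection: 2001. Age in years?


Birth year: 1976
Current year: 2001
Age = current year - birth year
Age = 2001 - 1976 = 25

25


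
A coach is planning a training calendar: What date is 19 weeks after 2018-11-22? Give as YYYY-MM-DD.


Start: 2018-11-22
Weeks to add: 19
Convert to days: 19 x 7 = 133 days
Add 133 days to 2018-11-22
Result: 2019-04-04

2019-04-04


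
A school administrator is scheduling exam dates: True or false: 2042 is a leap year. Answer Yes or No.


Year: 2042
Divisible by 4? 2042 / 4 = 510.5 -> No
Not divisible by 4, so NOT a leap year

No


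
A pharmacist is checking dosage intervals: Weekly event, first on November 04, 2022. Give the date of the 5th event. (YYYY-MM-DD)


First occurrence: 2022-11-04 (occurrence 1)
Each occurrence is 7 days after the previous.
Occurrence 5 is 4 weeks after the first.
4 weeks = 28 days
2022-11-04 + 28 days = 2022-12-02

2022-12-02


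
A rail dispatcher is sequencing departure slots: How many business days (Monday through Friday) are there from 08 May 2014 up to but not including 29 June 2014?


Start: 2014-05-08 (Thursday)
End (exclusive): 2014-06-29 (Sunday)
Total calendar days: 52
Full weeks: 52 // 7 = 7 -> 35 weekdays
Remaining 3 days starting on Thursday:
  Thu(w), Fri(w), Sat(-) -> 2 weekdays
Total business days: 35 + 2 = 37

37


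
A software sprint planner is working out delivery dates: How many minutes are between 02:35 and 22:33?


Start time: 02:35 = 155 minutes from midnight
End time: 22:33 = 1353 minutes from midnight
Difference: 1353 - 155 = 1198 minutes
That is 19 hours and 58 minutes

1198


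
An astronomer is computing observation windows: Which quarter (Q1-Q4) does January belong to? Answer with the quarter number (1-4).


Month: January (month 1)
Q1: January-March (months 1-3)
Q2: April-June (months 4-6)
Q3: July-September (months 7-9)
Q4: October-December (months 10-12)
Month 1 falls in Q1

1


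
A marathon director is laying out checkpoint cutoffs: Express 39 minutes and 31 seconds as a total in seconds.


Minutes: 39
Seconds: 31
Convert minutes to seconds: 39 x 60 = 2340
Add remaining seconds: 2340 + 31 = 2371

2371


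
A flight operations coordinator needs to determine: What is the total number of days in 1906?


Year: 1906
Check leap year rules:
Divisible by 4? No
1906 is not a leap year
Days: 365

365


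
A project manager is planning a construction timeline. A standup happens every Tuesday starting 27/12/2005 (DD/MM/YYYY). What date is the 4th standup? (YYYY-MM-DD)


First occurrence: 2005-12-27 (occurrence 1)
Each occurrence is 7 days after the previous.
Occurrence 4 is 3 weeks after the first.
3 weeks = 21 days
2005-12-27 + 21 days = 2006-01-17

2006-01-17
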